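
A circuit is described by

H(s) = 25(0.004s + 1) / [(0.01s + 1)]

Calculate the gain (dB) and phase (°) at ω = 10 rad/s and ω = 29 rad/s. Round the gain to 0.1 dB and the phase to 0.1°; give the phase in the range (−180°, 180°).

ω = 10: 27.9 dB, -3.4°; ω = 29: 27.7 dB, -9.6°

At ω = 10 rad/s:
zero (1 + j10·0.004) = 1 + j0.04 → |·| ≈ 1.0008, ∠ ≈ 2.29°
pole (1 + j10·0.01) = 1 + j0.1 → |·| ≈ 1.005, ∠ ≈ 5.71°
|H| = 25 · 1.0008 / (1.005) ≈ 24.896
Gain = 20 log₁₀(24.896) ≈ 27.92 dB
∠H = (2.29°) − (5.71°) = -3.42°

At ω = 29 rad/s:
zero (1 + j29·0.004) = 1 + j0.116 → |·| ≈ 1.0067, ∠ ≈ 6.62°
pole (1 + j29·0.01) = 1 + j0.29 → |·| ≈ 1.0412, ∠ ≈ 16.17°
|H| = 25 · 1.0067 / (1.0412) ≈ 24.172
Gain = 20 log₁₀(24.172) ≈ 27.67 dB
∠H = (6.62°) − (16.17°) = -9.55°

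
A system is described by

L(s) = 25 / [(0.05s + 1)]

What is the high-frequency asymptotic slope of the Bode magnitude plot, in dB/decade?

Each pole contributes −20 dB/decade at high frequency; each zero contributes +20 dB/decade.
Net: 0 zero(s) − 1 pole(s) → -20 dB/decade.

-20 dB/decade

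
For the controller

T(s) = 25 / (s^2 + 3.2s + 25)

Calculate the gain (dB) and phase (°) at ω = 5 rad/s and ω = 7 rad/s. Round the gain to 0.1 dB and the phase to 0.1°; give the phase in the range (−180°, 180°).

At s = jω = j5:
quadratic: (j5)² + 3.2·j5 + 25 = 0 + j16 → |·| ≈ 16, ∠ ≈ 90.00°
|T| = 25 / 16 ≈ 1.5625
Gain = 20 log₁₀(1.5625) ≈ 3.88 dB
∠T = 0.00° − 90.00° = -90.00°

At s = jω = j7:
quadratic: (j7)² + 3.2·j7 + 25 = -24 + j22.4 → |·| ≈ 32.829, ∠ ≈ 136.97°
|T| = 25 / 32.829 ≈ 0.76152
Gain = 20 log₁₀(0.76152) ≈ -2.37 dB
∠T = 0.00° − 136.97° = -136.97°

ω = 5: 3.9 dB, -90.0°; ω = 7: -2.4 dB, -137.0°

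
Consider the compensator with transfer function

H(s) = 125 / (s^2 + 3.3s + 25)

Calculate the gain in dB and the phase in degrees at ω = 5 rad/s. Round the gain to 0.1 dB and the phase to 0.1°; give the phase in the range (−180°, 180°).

At s = jω = j5:
quadratic: (j5)² + 3.3·j5 + 25 = 0 + j16.5 → |·| ≈ 16.5, ∠ ≈ 90.00°
|H| = 125 / 16.5 ≈ 7.5758
Gain = 20 log₁₀(7.5758) ≈ 17.59 dB
∠H = 0.00° − 90.00° = -90.00°

17.6 dB, -90.0°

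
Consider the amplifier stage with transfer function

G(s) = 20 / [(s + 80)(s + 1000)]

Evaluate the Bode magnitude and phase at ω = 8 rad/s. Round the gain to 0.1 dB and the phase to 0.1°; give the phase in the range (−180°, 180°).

At s = jω = j8:
pole (s+80): 80 + j8 → |·| = √(80²+8²) = √6464 ≈ 80.399, ∠ = arctan(8/80) ≈ 5.71°
pole (s+1000): 1000 + j8 → |·| = √(1000²+8²) = √1000064 ≈ 1000, ∠ = arctan(8/1000) ≈ 0.46°
|G| = 20 / 80399 ≈ 0.00024876
Gain = 20 log₁₀(0.00024876) ≈ -72.08 dB
∠G = 0.00° − 6.17° = -6.17°

-72.1 dB, -6.2°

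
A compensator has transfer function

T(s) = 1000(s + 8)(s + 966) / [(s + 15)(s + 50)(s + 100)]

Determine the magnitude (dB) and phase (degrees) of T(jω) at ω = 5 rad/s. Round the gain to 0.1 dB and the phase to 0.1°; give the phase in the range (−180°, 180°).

At s = jω = j5:
zero (s+8): 8 + j5 → |·| = √(8²+5²) = √89 ≈ 9.434, ∠ = arctan(5/8) ≈ 32.01°
zero (s+966): 966 + j5 → |·| = √(966²+5²) = √933181 ≈ 966.01, ∠ = arctan(5/966) ≈ 0.30°
pole (s+15): 15 + j5 → |·| = √(15²+5²) = √250 ≈ 15.811, ∠ = arctan(5/15) ≈ 18.43°
pole (s+50): 50 + j5 → |·| = √(50²+5²) = √2525 ≈ 50.249, ∠ = arctan(5/50) ≈ 5.71°
pole (s+100): 100 + j5 → |·| = √(100²+5²) = √10025 ≈ 100.12, ∠ = arctan(5/100) ≈ 2.86°
|T| = 1000 · 9113.3 / 79544 ≈ 114.57
Gain = 20 log₁₀(114.57) ≈ 41.18 dB
∠T = 32.31° − 27.00° = 5.31°

41.2 dB, 5.3°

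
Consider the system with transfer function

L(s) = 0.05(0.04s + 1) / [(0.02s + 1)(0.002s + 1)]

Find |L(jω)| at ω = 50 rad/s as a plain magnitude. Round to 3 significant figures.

0.0787

At ω = 50 rad/s:
zero (1 + j50·0.04) = 1 + j2 → |·| ≈ 2.2361, ∠ ≈ 63.43°
pole (1 + j50·0.02) = 1 + j1 → |·| ≈ 1.4142, ∠ ≈ 45.00°
pole (1 + j50·0.002) = 1 + j0.1 → |·| ≈ 1.005, ∠ ≈ 5.71°
|L| = 0.05 · 2.2361 / (1.4142 · 1.005) ≈ 0.078666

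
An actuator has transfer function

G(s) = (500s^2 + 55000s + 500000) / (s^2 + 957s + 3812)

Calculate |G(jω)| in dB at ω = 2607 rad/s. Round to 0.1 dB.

53.4 dB

Substitute s = j2607:
Numerator: 500(j2607)^2 + 55000(j2607) + 500000 = -3397724500 + j143385000
Denominator: (j2607)^2 + 957(j2607) + 3812 = -6792637 + j2494899
|N| = √(3397724500² + 143385000²) ≈ 3.4007e+09, ∠N ≈ 177.58°
|D| = √(6792637² + 2494899²) ≈ 7.2363e+06, ∠D ≈ 159.83°
|G| = 3.4007e+09 / 7.2363e+06 ≈ 469.95
Gain = 20 log₁₀(469.95) ≈ 53.44 dB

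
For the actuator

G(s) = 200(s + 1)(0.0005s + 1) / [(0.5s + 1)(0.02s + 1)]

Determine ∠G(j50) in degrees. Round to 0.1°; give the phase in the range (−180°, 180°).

At ω = 50 rad/s:
zero (1 + j50·1) = 1 + j50 → |·| ≈ 50.01, ∠ ≈ 88.85°
zero (1 + j50·0.0005) = 1 + j0.025 → |·| ≈ 1.0003, ∠ ≈ 1.43°
pole (1 + j50·0.5) = 1 + j25 → |·| ≈ 25.02, ∠ ≈ 87.71°
pole (1 + j50·0.02) = 1 + j1 → |·| ≈ 1.4142, ∠ ≈ 45.00°
∠G = (88.85° + 1.43°) − (87.71° + 45.00°) = -42.43°

-42.4°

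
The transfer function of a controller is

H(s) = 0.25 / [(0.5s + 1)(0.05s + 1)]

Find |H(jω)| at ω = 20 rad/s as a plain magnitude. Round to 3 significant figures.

0.0176

At ω = 20 rad/s:
pole (1 + j20·0.5) = 1 + j10 → |·| ≈ 10.05, ∠ ≈ 84.29°
pole (1 + j20·0.05) = 1 + j1 → |·| ≈ 1.4142, ∠ ≈ 45.00°
|H| = 0.25 · 1 / (10.05 · 1.4142) ≈ 0.01759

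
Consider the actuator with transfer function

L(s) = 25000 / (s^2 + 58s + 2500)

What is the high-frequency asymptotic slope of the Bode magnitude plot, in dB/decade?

Each pole contributes −20 dB/decade at high frequency; each zero contributes +20 dB/decade.
Net: 0 zero(s) − 2 pole(s) → -40 dB/decade.

-40 dB/decade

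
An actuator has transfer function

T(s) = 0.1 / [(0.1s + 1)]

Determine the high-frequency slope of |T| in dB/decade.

-20 dB/decade

Each pole contributes −20 dB/decade at high frequency; each zero contributes +20 dB/decade.
Net: 0 zero(s) − 1 pole(s) → -20 dB/decade.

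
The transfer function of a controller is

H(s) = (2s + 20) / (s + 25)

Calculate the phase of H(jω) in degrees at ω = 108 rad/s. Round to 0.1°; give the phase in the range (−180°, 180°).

Substitute s = j108:
Numerator: 2(j108) + 20 = 20 + j216
Denominator: (j108) + 25 = 25 + j108
|N| = √(20² + 216²) ≈ 216.92, ∠N ≈ 84.71°
|D| = √(25² + 108²) ≈ 110.86, ∠D ≈ 76.97°
∠H = 84.71° − 76.97° = 7.74°

7.7°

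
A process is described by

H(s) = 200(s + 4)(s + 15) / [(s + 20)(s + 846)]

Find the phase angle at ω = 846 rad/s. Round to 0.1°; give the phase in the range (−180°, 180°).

45.1°

At s = jω = j846:
zero (s+4): 4 + j846 → |·| = √(4²+846²) = √715732 ≈ 846.01, ∠ = arctan(846/4) ≈ 89.73°
zero (s+15): 15 + j846 → |·| = √(15²+846²) = √715941 ≈ 846.13, ∠ = arctan(846/15) ≈ 88.98°
pole (s+20): 20 + j846 → |·| = √(20²+846²) = √716116 ≈ 846.24, ∠ = arctan(846/20) ≈ 88.65°
pole (s+846): 846 + j846 → |·| = √(846²+846²) = √1431432 ≈ 1196.4, ∠ = arctan(846/846) ≈ 45.00°
∠H = 178.71° − 133.65° = 45.06°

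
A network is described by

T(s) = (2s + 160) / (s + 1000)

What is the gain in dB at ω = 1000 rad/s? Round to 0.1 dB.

Substitute s = j1000:
Numerator: 2(j1000) + 160 = 160 + j2000
Denominator: (j1000) + 1000 = 1000 + j1000
|N| = √(160² + 2000²) ≈ 2006.4, ∠N ≈ 85.43°
|D| = √(1000² + 1000²) ≈ 1414.2, ∠D ≈ 45.00°
|T| = 2006.4 / 1414.2 ≈ 1.4188
Gain = 20 log₁₀(1.4188) ≈ 3.04 dB

3.0 dB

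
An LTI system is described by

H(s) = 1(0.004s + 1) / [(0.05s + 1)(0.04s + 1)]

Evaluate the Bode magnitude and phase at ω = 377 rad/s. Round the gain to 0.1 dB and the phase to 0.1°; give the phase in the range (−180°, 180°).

-44.0 dB, -116.7°

At ω = 377 rad/s:
zero (1 + j377·0.004) = 1 + j1.508 → |·| ≈ 1.8094, ∠ ≈ 56.45°
pole (1 + j377·0.05) = 1 + j18.85 → |·| ≈ 18.877, ∠ ≈ 86.96°
pole (1 + j377·0.04) = 1 + j15.08 → |·| ≈ 15.113, ∠ ≈ 86.21°
|H| = 1 · 1.8094 / (18.877 · 15.113) ≈ 0.0063424
Gain = 20 log₁₀(0.0063424) ≈ -43.95 dB
∠H = (56.45°) − (86.96° + 86.21°) = -116.72°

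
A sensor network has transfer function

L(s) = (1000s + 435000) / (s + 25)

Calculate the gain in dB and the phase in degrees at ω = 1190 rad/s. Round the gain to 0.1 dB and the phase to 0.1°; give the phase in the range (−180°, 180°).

60.5 dB, -18.9°

Substitute s = j1190:
Numerator: 1000(j1190) + 435000 = 435000 + j1190000
Denominator: (j1190) + 25 = 25 + j1190
|N| = √(435000² + 1190000²) ≈ 1.267e+06, ∠N ≈ 69.92°
|D| = √(25² + 1190²) ≈ 1190.3, ∠D ≈ 88.80°
|L| = 1.267e+06 / 1190.3 ≈ 1064.4
Gain = 20 log₁₀(1064.4) ≈ 60.54 dB
∠L = 69.92° − 88.80° = -18.88°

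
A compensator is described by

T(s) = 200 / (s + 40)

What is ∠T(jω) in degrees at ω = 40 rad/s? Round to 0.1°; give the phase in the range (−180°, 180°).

-45.0°

At s = jω = j40:
pole (s+40): 40 + j40 → |·| = √(40²+40²) = √3200 ≈ 56.569, ∠ = arctan(40/40) ≈ 45.00°
∠T = 0.00° − 45.00° = -45.00°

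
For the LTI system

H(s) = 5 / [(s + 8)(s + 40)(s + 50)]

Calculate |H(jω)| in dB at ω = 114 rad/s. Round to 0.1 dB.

At s = jω = j114:
pole (s+8): 8 + j114 → |·| = √(8²+114²) = √13060 ≈ 114.28, ∠ = arctan(114/8) ≈ 85.99°
pole (s+40): 40 + j114 → |·| = √(40²+114²) = √14596 ≈ 120.81, ∠ = arctan(114/40) ≈ 70.67°
pole (s+50): 50 + j114 → |·| = √(50²+114²) = √15496 ≈ 124.48, ∠ = arctan(114/50) ≈ 66.32°
|H| = 5 / 1.7186e+06 ≈ 2.9093e-06
Gain = 20 log₁₀(2.9093e-06) ≈ -110.72 dB

-110.7 dB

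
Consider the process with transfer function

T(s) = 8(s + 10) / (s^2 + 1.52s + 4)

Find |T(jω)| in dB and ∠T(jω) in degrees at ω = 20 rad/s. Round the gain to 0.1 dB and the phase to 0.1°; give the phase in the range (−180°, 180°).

-6.9 dB, -112.2°

At s = jω = j20:
zero (s+10): 10 + j20 → |·| = √(10²+20²) = √500 ≈ 22.361, ∠ = arctan(20/10) ≈ 63.43°
quadratic: (j20)² + 1.52·j20 + 4 = -396 + j30.4 → |·| ≈ 397.17, ∠ ≈ 175.61°
|T| = 8 · 22.361 / 397.17 ≈ 0.45041
Gain = 20 log₁₀(0.45041) ≈ -6.93 dB
∠T = 63.43° − 175.61° = -112.18°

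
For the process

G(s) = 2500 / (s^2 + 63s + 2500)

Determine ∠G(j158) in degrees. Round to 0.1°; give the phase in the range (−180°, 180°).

At s = jω = j158:
quadratic: (j158)² + 63·j158 + 2500 = -22464 + j9954 → |·| ≈ 24571, ∠ ≈ 156.10°
∠G = 0.00° − 156.10° = -156.10°

-156.1°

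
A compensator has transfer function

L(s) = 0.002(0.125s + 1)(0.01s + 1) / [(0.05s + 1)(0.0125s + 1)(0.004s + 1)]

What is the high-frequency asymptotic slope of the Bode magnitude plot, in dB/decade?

Each pole contributes −20 dB/decade at high frequency; each zero contributes +20 dB/decade.
Net: 2 zero(s) − 3 pole(s) → -20 dB/decade.

-20 dB/decade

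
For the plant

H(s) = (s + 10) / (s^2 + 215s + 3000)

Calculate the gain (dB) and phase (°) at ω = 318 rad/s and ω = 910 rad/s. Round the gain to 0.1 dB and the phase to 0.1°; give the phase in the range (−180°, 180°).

ω = 318: -51.5 dB, -56.9°; ω = 910: -59.4 dB, -77.3°

Substitute s = j318:
Numerator: (j318) + 10 = 10 + j318
Denominator: (j318)^2 + 215(j318) + 3000 = -98124 + j68370
|N| = √(10² + 318²) ≈ 318.16, ∠N ≈ 88.20°
|D| = √(98124² + 68370²) ≈ 1.1959e+05, ∠D ≈ 145.13°
|H| = 318.16 / 1.1959e+05 ≈ 0.0026604
Gain = 20 log₁₀(0.0026604) ≈ -51.50 dB
∠H = 88.20° − 145.13° = -56.93°

Substitute s = j910:
Numerator: (j910) + 10 = 10 + j910
Denominator: (j910)^2 + 215(j910) + 3000 = -825100 + j195650
|N| = √(10² + 910²) ≈ 910.05, ∠N ≈ 89.37°
|D| = √(825100² + 195650²) ≈ 8.4798e+05, ∠D ≈ 166.66°
|H| = 910.05 / 8.4798e+05 ≈ 0.0010732
Gain = 20 log₁₀(0.0010732) ≈ -59.39 dB
∠H = 89.37° − 166.66° = -77.29°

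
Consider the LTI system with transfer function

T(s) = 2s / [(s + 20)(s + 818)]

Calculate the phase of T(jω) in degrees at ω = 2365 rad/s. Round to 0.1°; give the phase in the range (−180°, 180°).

At s = jω = j2365:
zero at origin: s = j2365 → |·| = 2365, ∠ = 90.00°
pole (s+20): 20 + j2365 → |·| = √(20²+2365²) = √5593625 ≈ 2365.1, ∠ = arctan(2365/20) ≈ 89.52°
pole (s+818): 818 + j2365 → |·| = √(818²+2365²) = √6262349 ≈ 2502.5, ∠ = arctan(2365/818) ≈ 70.92°
∠T = 90.00° − 160.44° = -70.44°

-70.4°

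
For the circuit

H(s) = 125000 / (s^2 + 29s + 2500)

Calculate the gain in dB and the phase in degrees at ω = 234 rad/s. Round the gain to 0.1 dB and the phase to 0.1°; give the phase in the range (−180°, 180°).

At s = jω = j234:
quadratic: (j234)² + 29·j234 + 2500 = -52256 + j6786 → |·| ≈ 52695, ∠ ≈ 172.60°
|H| = 125000 / 52695 ≈ 2.3721
Gain = 20 log₁₀(2.3721) ≈ 7.50 dB
∠H = 0.00° − 172.60° = -172.60°

7.5 dB, -172.6°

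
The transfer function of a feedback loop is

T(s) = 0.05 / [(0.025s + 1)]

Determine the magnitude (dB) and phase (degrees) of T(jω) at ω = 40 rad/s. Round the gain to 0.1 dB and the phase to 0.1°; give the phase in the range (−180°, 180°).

-29.0 dB, -45.0°

At ω = 40 rad/s:
pole (1 + j40·0.025) = 1 + j1 → |·| ≈ 1.4142, ∠ ≈ 45.00°
|T| = 0.05 · 1 / (1.4142) ≈ 0.035356
Gain = 20 log₁₀(0.035356) ≈ -29.03 dB
∠T = (0°) − (45.00°) = -45.00°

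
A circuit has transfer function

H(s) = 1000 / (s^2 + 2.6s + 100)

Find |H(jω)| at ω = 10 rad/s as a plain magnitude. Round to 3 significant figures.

38.5

At s = jω = j10:
quadratic: (j10)² + 2.6·j10 + 100 = 0 + j26 → |·| ≈ 26, ∠ ≈ 90.00°
|H| = 1000 / 26 ≈ 38.462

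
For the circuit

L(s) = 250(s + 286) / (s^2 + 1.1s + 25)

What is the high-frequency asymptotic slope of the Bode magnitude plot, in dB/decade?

-20 dB/decade

Each pole contributes −20 dB/decade at high frequency; each zero contributes +20 dB/decade.
Net: 1 zero(s) − 2 pole(s) → -20 dB/decade.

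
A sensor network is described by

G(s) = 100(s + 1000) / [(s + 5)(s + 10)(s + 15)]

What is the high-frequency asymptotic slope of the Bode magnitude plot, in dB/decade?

Each pole contributes −20 dB/decade at high frequency; each zero contributes +20 dB/decade.
Net: 1 zero(s) − 3 pole(s) → -40 dB/decade.

-40 dB/decade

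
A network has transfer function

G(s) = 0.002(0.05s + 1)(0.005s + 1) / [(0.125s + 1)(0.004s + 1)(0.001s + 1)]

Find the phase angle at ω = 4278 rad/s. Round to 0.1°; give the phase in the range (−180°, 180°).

-76.3°

At ω = 4278 rad/s:
zero (1 + j4278·0.05) = 1 + j213.9 → |·| ≈ 213.9, ∠ ≈ 89.73°
zero (1 + j4278·0.005) = 1 + j21.39 → |·| ≈ 21.413, ∠ ≈ 87.32°
pole (1 + j4278·0.125) = 1 + j534.75 → |·| ≈ 534.75, ∠ ≈ 89.89°
pole (1 + j4278·0.004) = 1 + j17.112 → |·| ≈ 17.141, ∠ ≈ 86.66°
pole (1 + j4278·0.001) = 1 + j4.278 → |·| ≈ 4.3933, ∠ ≈ 76.84°
∠G = (89.73° + 87.32°) − (89.89° + 86.66° + 76.84°) = -76.34°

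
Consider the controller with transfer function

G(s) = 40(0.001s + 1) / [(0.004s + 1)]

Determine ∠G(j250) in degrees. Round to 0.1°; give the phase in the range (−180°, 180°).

-31.0°

At ω = 250 rad/s:
zero (1 + j250·0.001) = 1 + j0.25 → |·| ≈ 1.0308, ∠ ≈ 14.04°
pole (1 + j250·0.004) = 1 + j1 → |·| ≈ 1.4142, ∠ ≈ 45.00°
∠G = (14.04°) − (45.00°) = -30.96°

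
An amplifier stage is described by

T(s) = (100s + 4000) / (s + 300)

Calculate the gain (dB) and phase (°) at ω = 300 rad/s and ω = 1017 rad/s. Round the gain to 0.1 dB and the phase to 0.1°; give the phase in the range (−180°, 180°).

ω = 300: 37.1 dB, 37.4°; ω = 1017: 39.6 dB, 14.2°

Substitute s = j300:
Numerator: 100(j300) + 4000 = 4000 + j30000
Denominator: (j300) + 300 = 300 + j300
|N| = √(4000² + 30000²) ≈ 30265, ∠N ≈ 82.41°
|D| = √(300² + 300²) ≈ 424.26, ∠D ≈ 45.00°
|T| = 30265 / 424.26 ≈ 71.336
Gain = 20 log₁₀(71.336) ≈ 37.07 dB
∠T = 82.41° − 45.00° = 37.41°

Substitute s = j1017:
Numerator: 100(j1017) + 4000 = 4000 + j101700
Denominator: (j1017) + 300 = 300 + j1017
|N| = √(4000² + 101700²) ≈ 1.0178e+05, ∠N ≈ 87.75°
|D| = √(300² + 1017²) ≈ 1060.3, ∠D ≈ 73.56°
|T| = 1.0178e+05 / 1060.3 ≈ 95.992
Gain = 20 log₁₀(95.992) ≈ 39.64 dB
∠T = 87.75° − 73.56° = 14.19°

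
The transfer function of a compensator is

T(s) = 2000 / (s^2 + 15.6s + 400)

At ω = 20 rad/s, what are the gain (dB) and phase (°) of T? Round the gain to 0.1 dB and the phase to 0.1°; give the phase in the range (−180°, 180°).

At s = jω = j20:
quadratic: (j20)² + 15.6·j20 + 400 = 0 + j312 → |·| ≈ 312, ∠ ≈ 90.00°
|T| = 2000 / 312 ≈ 6.4103
Gain = 20 log₁₀(6.4103) ≈ 16.14 dB
∠T = 0.00° − 90.00° = -90.00°

16.1 dB, -90.0°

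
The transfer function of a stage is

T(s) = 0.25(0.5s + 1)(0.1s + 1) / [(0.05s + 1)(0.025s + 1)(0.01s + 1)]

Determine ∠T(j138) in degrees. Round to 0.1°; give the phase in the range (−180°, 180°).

-34.6°

At ω = 138 rad/s:
zero (1 + j138·0.5) = 1 + j69 → |·| ≈ 69.007, ∠ ≈ 89.17°
zero (1 + j138·0.1) = 1 + j13.8 → |·| ≈ 13.836, ∠ ≈ 85.86°
pole (1 + j138·0.05) = 1 + j6.9 → |·| ≈ 6.9721, ∠ ≈ 81.75°
pole (1 + j138·0.025) = 1 + j3.45 → |·| ≈ 3.592, ∠ ≈ 73.84°
pole (1 + j138·0.01) = 1 + j1.38 → |·| ≈ 1.7042, ∠ ≈ 54.07°
∠T = (89.17° + 85.86°) − (81.75° + 73.84° + 54.07°) = -34.63°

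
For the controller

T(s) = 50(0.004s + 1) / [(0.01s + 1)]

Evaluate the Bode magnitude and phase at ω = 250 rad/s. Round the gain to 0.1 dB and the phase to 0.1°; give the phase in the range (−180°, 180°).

At ω = 250 rad/s:
zero (1 + j250·0.004) = 1 + j1 → |·| ≈ 1.4142, ∠ ≈ 45.00°
pole (1 + j250·0.01) = 1 + j2.5 → |·| ≈ 2.6926, ∠ ≈ 68.20°
|T| = 50 · 1.4142 / (2.6926) ≈ 26.261
Gain = 20 log₁₀(26.261) ≈ 28.39 dB
∠T = (45.00°) − (68.20°) = -23.20°

28.4 dB, -23.2°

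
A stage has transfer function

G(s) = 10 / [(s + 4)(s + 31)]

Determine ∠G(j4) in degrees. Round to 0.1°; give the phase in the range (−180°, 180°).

At s = jω = j4:
pole (s+4): 4 + j4 → |·| = √(4²+4²) = √32 ≈ 5.6569, ∠ = arctan(4/4) ≈ 45.00°
pole (s+31): 31 + j4 → |·| = √(31²+4²) = √977 ≈ 31.257, ∠ = arctan(4/31) ≈ 7.35°
∠G = 0.00° − 52.35° = -52.35°

-52.4°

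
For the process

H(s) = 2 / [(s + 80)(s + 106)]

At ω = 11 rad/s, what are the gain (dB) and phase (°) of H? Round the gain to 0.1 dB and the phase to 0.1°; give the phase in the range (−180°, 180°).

At s = jω = j11:
pole (s+80): 80 + j11 → |·| = √(80²+11²) = √6521 ≈ 80.753, ∠ = arctan(11/80) ≈ 7.83°
pole (s+106): 106 + j11 → |·| = √(106²+11²) = √11357 ≈ 106.57, ∠ = arctan(11/106) ≈ 5.92°
|H| = 2 / 8605.8 ≈ 0.0002324
Gain = 20 log₁₀(0.0002324) ≈ -72.68 dB
∠H = 0.00° − 13.75° = -13.75°

-72.7 dB, -13.8°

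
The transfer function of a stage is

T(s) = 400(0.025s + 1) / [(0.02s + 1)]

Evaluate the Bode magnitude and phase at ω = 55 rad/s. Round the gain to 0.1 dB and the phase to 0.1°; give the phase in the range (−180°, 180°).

53.2 dB, 6.2°

At ω = 55 rad/s:
zero (1 + j55·0.025) = 1 + j1.375 → |·| ≈ 1.7002, ∠ ≈ 53.97°
pole (1 + j55·0.02) = 1 + j1.1 → |·| ≈ 1.4866, ∠ ≈ 47.73°
|T| = 400 · 1.7002 / (1.4866) ≈ 457.47
Gain = 20 log₁₀(457.47) ≈ 53.21 dB
∠T = (53.97°) − (47.73°) = 6.24°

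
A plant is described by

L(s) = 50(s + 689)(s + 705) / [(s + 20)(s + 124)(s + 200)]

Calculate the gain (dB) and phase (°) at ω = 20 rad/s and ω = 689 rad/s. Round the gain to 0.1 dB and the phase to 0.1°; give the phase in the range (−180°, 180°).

At s = jω = j20:
zero (s+689): 689 + j20 → |·| = √(689²+20²) = √475121 ≈ 689.29, ∠ = arctan(20/689) ≈ 1.66°
zero (s+705): 705 + j20 → |·| = √(705²+20²) = √497425 ≈ 705.28, ∠ = arctan(20/705) ≈ 1.62°
pole (s+20): 20 + j20 → |·| = √(20²+20²) = √800 ≈ 28.284, ∠ = arctan(20/20) ≈ 45.00°
pole (s+124): 124 + j20 → |·| = √(124²+20²) = √15776 ≈ 125.6, ∠ = arctan(20/124) ≈ 9.16°
pole (s+200): 200 + j20 → |·| = √(200²+20²) = √40400 ≈ 201, ∠ = arctan(20/200) ≈ 5.71°
|L| = 50 · 4.8614e+05 / 7.1405e+05 ≈ 34.041
Gain = 20 log₁₀(34.041) ≈ 30.64 dB
∠L = 3.28° − 59.87° = -56.59°

At s = jω = j689:
zero (s+689): 689 + j689 → |·| = √(689²+689²) = √949442 ≈ 974.39, ∠ = arctan(689/689) ≈ 45.00°
zero (s+705): 705 + j689 → |·| = √(705²+689²) = √971746 ≈ 985.77, ∠ = arctan(689/705) ≈ 44.34°
pole (s+20): 20 + j689 → |·| = √(20²+689²) = √475121 ≈ 689.29, ∠ = arctan(689/20) ≈ 88.34°
pole (s+124): 124 + j689 → |·| = √(124²+689²) = √490097 ≈ 700.07, ∠ = arctan(689/124) ≈ 79.80°
pole (s+200): 200 + j689 → |·| = √(200²+689²) = √514721 ≈ 717.44, ∠ = arctan(689/200) ≈ 73.81°
|L| = 50 · 9.6052e+05 / 3.462e+08 ≈ 0.13872
Gain = 20 log₁₀(0.13872) ≈ -17.16 dB
∠L = 89.34° − 241.95° = -152.61°

ω = 20: 30.6 dB, -56.6°; ω = 689: -17.2 dB, -152.6°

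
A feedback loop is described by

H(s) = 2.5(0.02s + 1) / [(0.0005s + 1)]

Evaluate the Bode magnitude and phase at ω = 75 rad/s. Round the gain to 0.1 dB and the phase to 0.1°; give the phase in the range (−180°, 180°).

13.1 dB, 54.2°

At ω = 75 rad/s:
zero (1 + j75·0.02) = 1 + j1.5 → |·| ≈ 1.8028, ∠ ≈ 56.31°
pole (1 + j75·0.0005) = 1 + j0.0375 → |·| ≈ 1.0007, ∠ ≈ 2.15°
|H| = 2.5 · 1.8028 / (1.0007) ≈ 4.5038
Gain = 20 log₁₀(4.5038) ≈ 13.07 dB
∠H = (56.31°) − (2.15°) = 54.16°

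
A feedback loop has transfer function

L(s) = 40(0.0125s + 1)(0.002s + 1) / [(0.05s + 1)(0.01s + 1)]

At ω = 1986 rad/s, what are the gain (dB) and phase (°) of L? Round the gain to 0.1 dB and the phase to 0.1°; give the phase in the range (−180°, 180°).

6.3 dB, -13.0°

At ω = 1986 rad/s:
zero (1 + j1986·0.0125) = 1 + j24.825 → |·| ≈ 24.845, ∠ ≈ 87.69°
zero (1 + j1986·0.002) = 1 + j3.972 → |·| ≈ 4.0959, ∠ ≈ 75.87°
pole (1 + j1986·0.05) = 1 + j99.3 → |·| ≈ 99.305, ∠ ≈ 89.42°
pole (1 + j1986·0.01) = 1 + j19.86 → |·| ≈ 19.885, ∠ ≈ 87.12°
|L| = 40 · 24.845 · 4.0959 / (99.305 · 19.885) ≈ 2.0613
Gain = 20 log₁₀(2.0613) ≈ 6.28 dB
∠L = (87.69° + 75.87°) − (89.42° + 87.12°) = -12.98°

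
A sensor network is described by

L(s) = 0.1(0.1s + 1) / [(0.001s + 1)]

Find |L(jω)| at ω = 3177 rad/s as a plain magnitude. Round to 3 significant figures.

9.54

At ω = 3177 rad/s:
zero (1 + j3177·0.1) = 1 + j317.7 → |·| ≈ 317.7, ∠ ≈ 89.82°
pole (1 + j3177·0.001) = 1 + j3.177 → |·| ≈ 3.3307, ∠ ≈ 72.53°
|L| = 0.1 · 317.7 / (3.3307) ≈ 9.5385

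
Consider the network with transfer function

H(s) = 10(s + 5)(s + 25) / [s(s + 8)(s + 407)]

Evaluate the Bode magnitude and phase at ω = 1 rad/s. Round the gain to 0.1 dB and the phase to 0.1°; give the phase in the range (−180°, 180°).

At s = jω = j1:
zero (s+5): 5 + j1 → |·| = √(5²+1²) = √26 ≈ 5.099, ∠ = arctan(1/5) ≈ 11.31°
zero (s+25): 25 + j1 → |·| = √(25²+1²) = √626 ≈ 25.02, ∠ = arctan(1/25) ≈ 2.29°
pole (s+8): 8 + j1 → |·| = √(8²+1²) = √65 ≈ 8.0623, ∠ = arctan(1/8) ≈ 7.13°
pole (s+407): 407 + j1 → |·| = √(407²+1²) = √165650 ≈ 407, ∠ = arctan(1/407) ≈ 0.14°
pole at origin: |s| = 1, ∠ = 90.00° (in denominator)
|H| = 10 · 127.58 / 3281.4 ≈ 0.3888
Gain = 20 log₁₀(0.3888) ≈ -8.21 dB
∠H = 13.60° − 97.27° = -83.67°

-8.2 dB, -83.7°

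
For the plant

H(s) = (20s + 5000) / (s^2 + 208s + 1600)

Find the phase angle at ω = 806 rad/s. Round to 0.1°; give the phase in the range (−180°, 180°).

Substitute s = j806:
Numerator: 20(j806) + 5000 = 5000 + j16120
Denominator: (j806)^2 + 208(j806) + 1600 = -648036 + j167648
|N| = √(5000² + 16120²) ≈ 16878, ∠N ≈ 72.77°
|D| = √(648036² + 167648²) ≈ 6.6937e+05, ∠D ≈ 165.50°
∠H = 72.77° − 165.50° = -92.73°

-92.7°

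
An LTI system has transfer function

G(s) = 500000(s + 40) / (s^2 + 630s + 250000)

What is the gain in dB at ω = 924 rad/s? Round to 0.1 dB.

54.8 dB

At s = jω = j924:
zero (s+40): 40 + j924 → |·| = √(40²+924²) = √855376 ≈ 924.87, ∠ = arctan(924/40) ≈ 87.52°
quadratic: (j924)² + 630·j924 + 250000 = -603776 + j582120 → |·| ≈ 8.3869e+05, ∠ ≈ 136.05°
|G| = 500000 · 924.87 / 8.3869e+05 ≈ 551.38
Gain = 20 log₁₀(551.38) ≈ 54.83 dB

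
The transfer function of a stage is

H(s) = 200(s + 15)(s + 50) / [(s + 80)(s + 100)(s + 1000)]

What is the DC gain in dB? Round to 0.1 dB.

H(0) = 200·15·50 / (80·100·1000) = 0.01875
20 log₁₀(0.01875) ≈ -34.54 dB

-34.5 dB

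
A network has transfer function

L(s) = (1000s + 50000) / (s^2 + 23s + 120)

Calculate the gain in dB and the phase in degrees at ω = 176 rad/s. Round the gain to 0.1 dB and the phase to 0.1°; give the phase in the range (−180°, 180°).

15.4 dB, -98.4°

Substitute s = j176:
Numerator: 1000(j176) + 50000 = 50000 + j176000
Denominator: (j176)^2 + 23(j176) + 120 = -30856 + j4048
|N| = √(50000² + 176000²) ≈ 1.8296e+05, ∠N ≈ 74.14°
|D| = √(30856² + 4048²) ≈ 31120, ∠D ≈ 172.53°
|L| = 1.8296e+05 / 31120 ≈ 5.8792
Gain = 20 log₁₀(5.8792) ≈ 15.39 dB
∠L = 74.14° − 172.53° = -98.39°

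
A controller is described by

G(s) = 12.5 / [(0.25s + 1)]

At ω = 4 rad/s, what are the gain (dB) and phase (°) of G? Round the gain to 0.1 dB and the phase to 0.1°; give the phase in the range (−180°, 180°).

18.9 dB, -45.0°

At ω = 4 rad/s:
pole (1 + j4·0.25) = 1 + j1 → |·| ≈ 1.4142, ∠ ≈ 45.00°
|G| = 12.5 · 1 / (1.4142) ≈ 8.8389
Gain = 20 log₁₀(8.8389) ≈ 18.93 dB
∠G = (0°) − (45.00°) = -45.00°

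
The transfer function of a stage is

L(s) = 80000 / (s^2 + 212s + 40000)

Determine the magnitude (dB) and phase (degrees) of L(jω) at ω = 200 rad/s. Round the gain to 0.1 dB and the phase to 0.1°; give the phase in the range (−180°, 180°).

At s = jω = j200:
quadratic: (j200)² + 212·j200 + 40000 = 0 + j42400 → |·| ≈ 42400, ∠ ≈ 90.00°
|L| = 80000 / 42400 ≈ 1.8868
Gain = 20 log₁₀(1.8868) ≈ 5.51 dB
∠L = 0.00° − 90.00° = -90.00°

5.5 dB, -90.0°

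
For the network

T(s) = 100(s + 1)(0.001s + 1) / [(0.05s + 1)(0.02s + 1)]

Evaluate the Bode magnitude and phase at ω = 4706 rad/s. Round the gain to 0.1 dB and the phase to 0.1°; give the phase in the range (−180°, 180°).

40.2 dB, -11.2°

At ω = 4706 rad/s:
zero (1 + j4706·1) = 1 + j4706 → |·| ≈ 4706, ∠ ≈ 89.99°
zero (1 + j4706·0.001) = 1 + j4.706 → |·| ≈ 4.8111, ∠ ≈ 78.00°
pole (1 + j4706·0.05) = 1 + j235.3 → |·| ≈ 235.3, ∠ ≈ 89.76°
pole (1 + j4706·0.02) = 1 + j94.12 → |·| ≈ 94.125, ∠ ≈ 89.39°
|T| = 100 · 4706 · 4.8111 / (235.3 · 94.125) ≈ 102.23
Gain = 20 log₁₀(102.23) ≈ 40.19 dB
∠T = (89.99° + 78.00°) − (89.76° + 89.39°) = -11.16°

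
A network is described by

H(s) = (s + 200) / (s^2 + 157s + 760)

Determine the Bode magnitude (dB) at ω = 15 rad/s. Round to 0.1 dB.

-21.6 dB

Substitute s = j15:
Numerator: (j15) + 200 = 200 + j15
Denominator: (j15)^2 + 157(j15) + 760 = 535 + j2355
|N| = √(200² + 15²) ≈ 200.56, ∠N ≈ 4.29°
|D| = √(535² + 2355²) ≈ 2415, ∠D ≈ 77.20°
|H| = 200.56 / 2415 ≈ 0.083048
Gain = 20 log₁₀(0.083048) ≈ -21.61 dB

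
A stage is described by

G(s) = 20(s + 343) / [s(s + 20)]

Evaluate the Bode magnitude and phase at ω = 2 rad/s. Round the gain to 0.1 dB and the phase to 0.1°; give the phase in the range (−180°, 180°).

At s = jω = j2:
zero (s+343): 343 + j2 → |·| = √(343²+2²) = √117653 ≈ 343.01, ∠ = arctan(2/343) ≈ 0.33°
pole (s+20): 20 + j2 → |·| = √(20²+2²) = √404 ≈ 20.1, ∠ = arctan(2/20) ≈ 5.71°
pole at origin: |s| = 2, ∠ = 90.00° (in denominator)
|G| = 20 · 343.01 / 40.2 ≈ 170.65
Gain = 20 log₁₀(170.65) ≈ 44.64 dB
∠G = 0.33° − 95.71° = -95.38°

44.6 dB, -95.4°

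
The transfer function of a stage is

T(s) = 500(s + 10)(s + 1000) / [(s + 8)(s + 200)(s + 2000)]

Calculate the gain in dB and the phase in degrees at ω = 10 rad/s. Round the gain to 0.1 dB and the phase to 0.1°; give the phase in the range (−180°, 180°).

At s = jω = j10:
zero (s+10): 10 + j10 → |·| = √(10²+10²) = √200 ≈ 14.142, ∠ = arctan(10/10) ≈ 45.00°
zero (s+1000): 1000 + j10 → |·| = √(1000²+10²) = √1000100 ≈ 1000, ∠ = arctan(10/1000) ≈ 0.57°
pole (s+8): 8 + j10 → |·| = √(8²+10²) = √164 ≈ 12.806, ∠ = arctan(10/8) ≈ 51.34°
pole (s+200): 200 + j10 → |·| = √(200²+10²) = √40100 ≈ 200.25, ∠ = arctan(10/200) ≈ 2.86°
pole (s+2000): 2000 + j10 → |·| = √(2000²+10²) = √4000100 ≈ 2000, ∠ = arctan(10/2000) ≈ 0.29°
|T| = 500 · 14142 / 5.1288e+06 ≈ 1.3787
Gain = 20 log₁₀(1.3787) ≈ 2.79 dB
∠T = 45.57° − 54.49° = -8.92°

2.8 dB, -8.9°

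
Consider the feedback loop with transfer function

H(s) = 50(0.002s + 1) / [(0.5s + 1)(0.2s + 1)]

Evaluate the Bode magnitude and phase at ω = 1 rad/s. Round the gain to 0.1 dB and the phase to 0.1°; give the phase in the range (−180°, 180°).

At ω = 1 rad/s:
zero (1 + j1·0.002) = 1 + j0.002 → |·| ≈ 1, ∠ ≈ 0.11°
pole (1 + j1·0.5) = 1 + j0.5 → |·| ≈ 1.118, ∠ ≈ 26.57°
pole (1 + j1·0.2) = 1 + j0.2 → |·| ≈ 1.0198, ∠ ≈ 11.31°
|H| = 50 · 1 / (1.118 · 1.0198) ≈ 43.854
Gain = 20 log₁₀(43.854) ≈ 32.84 dB
∠H = (0.11°) − (26.57° + 11.31°) = -37.77°

32.8 dB, -37.8°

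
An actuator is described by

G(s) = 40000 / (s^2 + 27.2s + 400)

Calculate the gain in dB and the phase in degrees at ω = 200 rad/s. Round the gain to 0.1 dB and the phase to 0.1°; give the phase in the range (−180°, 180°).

At s = jω = j200:
quadratic: (j200)² + 27.2·j200 + 400 = -39600 + j5440 → |·| ≈ 39972, ∠ ≈ 172.18°
|G| = 40000 / 39972 ≈ 1.0007
Gain = 20 log₁₀(1.0007) ≈ 0.01 dB
∠G = 0.00° − 172.18° = -172.18°

0.0 dB, -172.2°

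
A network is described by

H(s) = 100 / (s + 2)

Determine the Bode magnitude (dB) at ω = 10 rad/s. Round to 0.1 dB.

At s = jω = j10:
pole (s+2): 2 + j10 → |·| = √(2²+10²) = √104 ≈ 10.198, ∠ = arctan(10/2) ≈ 78.69°
|H| = 100 / 10.198 ≈ 9.8058
Gain = 20 log₁₀(9.8058) ≈ 19.83 dB

19.8 dB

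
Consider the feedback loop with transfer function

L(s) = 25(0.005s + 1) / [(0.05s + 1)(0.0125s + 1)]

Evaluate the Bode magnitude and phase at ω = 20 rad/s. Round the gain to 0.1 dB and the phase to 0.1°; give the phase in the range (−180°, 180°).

24.7 dB, -53.3°

At ω = 20 rad/s:
zero (1 + j20·0.005) = 1 + j0.1 → |·| ≈ 1.005, ∠ ≈ 5.71°
pole (1 + j20·0.05) = 1 + j1 → |·| ≈ 1.4142, ∠ ≈ 45.00°
pole (1 + j20·0.0125) = 1 + j0.25 → |·| ≈ 1.0308, ∠ ≈ 14.04°
|L| = 25 · 1.005 / (1.4142 · 1.0308) ≈ 17.235
Gain = 20 log₁₀(17.235) ≈ 24.73 dB
∠L = (5.71°) − (45.00° + 14.04°) = -53.33°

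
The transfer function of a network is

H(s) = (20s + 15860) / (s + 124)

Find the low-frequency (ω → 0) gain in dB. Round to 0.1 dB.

H(0) = 15860 / 124 ≈ 127.9
20 log₁₀(127.9) ≈ 42.14 dB

42.1 dB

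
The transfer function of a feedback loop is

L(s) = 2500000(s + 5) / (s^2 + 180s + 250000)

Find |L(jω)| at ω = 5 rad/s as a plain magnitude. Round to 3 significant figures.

70.7

At s = jω = j5:
zero (s+5): 5 + j5 → |·| = √(5²+5²) = √50 ≈ 7.0711, ∠ = arctan(5/5) ≈ 45.00°
quadratic: (j5)² + 180·j5 + 250000 = 249975 + j900 → |·| ≈ 2.4998e+05, ∠ ≈ 0.21°
|L| = 2500000 · 7.0711 / 2.4998e+05 ≈ 70.717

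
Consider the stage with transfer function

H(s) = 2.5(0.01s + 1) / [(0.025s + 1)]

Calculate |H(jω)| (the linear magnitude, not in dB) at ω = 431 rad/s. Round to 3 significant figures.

At ω = 431 rad/s:
zero (1 + j431·0.01) = 1 + j4.31 → |·| ≈ 4.4245, ∠ ≈ 76.94°
pole (1 + j431·0.025) = 1 + j10.775 → |·| ≈ 10.821, ∠ ≈ 84.70°
|H| = 2.5 · 4.4245 / (10.821) ≈ 1.0222

1.02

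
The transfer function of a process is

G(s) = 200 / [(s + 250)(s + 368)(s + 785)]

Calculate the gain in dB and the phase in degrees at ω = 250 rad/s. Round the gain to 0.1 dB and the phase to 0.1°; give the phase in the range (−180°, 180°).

-116.2 dB, -96.9°

At s = jω = j250:
pole (s+250): 250 + j250 → |·| = √(250²+250²) = √125000 ≈ 353.55, ∠ = arctan(250/250) ≈ 45.00°
pole (s+368): 368 + j250 → |·| = √(368²+250²) = √197924 ≈ 444.89, ∠ = arctan(250/368) ≈ 34.19°
pole (s+785): 785 + j250 → |·| = √(785²+250²) = √678725 ≈ 823.85, ∠ = arctan(250/785) ≈ 17.67°
|G| = 200 / 1.2958e+08 ≈ 1.5434e-06
Gain = 20 log₁₀(1.5434e-06) ≈ -116.23 dB
∠G = 0.00° − 96.86° = -96.86°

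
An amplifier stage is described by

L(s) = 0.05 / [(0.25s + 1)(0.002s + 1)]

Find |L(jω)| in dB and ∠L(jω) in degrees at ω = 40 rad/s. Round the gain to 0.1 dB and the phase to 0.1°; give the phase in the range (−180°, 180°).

-46.1 dB, -88.9°

At ω = 40 rad/s:
pole (1 + j40·0.25) = 1 + j10 → |·| ≈ 10.05, ∠ ≈ 84.29°
pole (1 + j40·0.002) = 1 + j0.08 → |·| ≈ 1.0032, ∠ ≈ 4.57°
|L| = 0.05 · 1 / (10.05 · 1.0032) ≈ 0.0049593
Gain = 20 log₁₀(0.0049593) ≈ -46.09 dB
∠L = (0°) − (84.29° + 4.57°) = -88.86°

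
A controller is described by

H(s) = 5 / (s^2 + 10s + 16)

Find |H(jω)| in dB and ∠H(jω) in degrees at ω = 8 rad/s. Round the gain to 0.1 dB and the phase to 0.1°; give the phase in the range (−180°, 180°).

-25.4 dB, -121.0°

Substitute s = j8:
Numerator: 5 = 5 + j0
Denominator: (j8)^2 + 10(j8) + 16 = -48 + j80
|N| = √(5² + 0²) ≈ 5, ∠N ≈ 0.00°
|D| = √(48² + 80²) ≈ 93.295, ∠D ≈ 120.96°
|H| = 5 / 93.295 ≈ 0.053593
Gain = 20 log₁₀(0.053593) ≈ -25.42 dB
∠H = 0.00° − 120.96° = -120.96°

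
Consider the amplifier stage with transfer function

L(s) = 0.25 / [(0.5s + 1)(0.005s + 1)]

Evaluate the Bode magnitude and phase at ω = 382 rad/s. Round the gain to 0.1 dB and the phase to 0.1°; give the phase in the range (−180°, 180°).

At ω = 382 rad/s:
pole (1 + j382·0.5) = 1 + j191 → |·| ≈ 191, ∠ ≈ 89.70°
pole (1 + j382·0.005) = 1 + j1.91 → |·| ≈ 2.1559, ∠ ≈ 62.37°
|L| = 0.25 · 1 / (191 · 2.1559) ≈ 0.00060712
Gain = 20 log₁₀(0.00060712) ≈ -64.33 dB
∠L = (0°) − (89.70° + 62.37°) = -152.07°

-64.3 dB, -152.1°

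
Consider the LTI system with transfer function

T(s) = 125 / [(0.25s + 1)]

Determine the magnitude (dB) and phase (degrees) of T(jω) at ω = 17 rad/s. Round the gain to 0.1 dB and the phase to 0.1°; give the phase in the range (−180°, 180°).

At ω = 17 rad/s:
pole (1 + j17·0.25) = 1 + j4.25 → |·| ≈ 4.3661, ∠ ≈ 76.76°
|T| = 125 · 1 / (4.3661) ≈ 28.63
Gain = 20 log₁₀(28.63) ≈ 29.14 dB
∠T = (0°) − (76.76°) = -76.76°

29.1 dB, -76.8°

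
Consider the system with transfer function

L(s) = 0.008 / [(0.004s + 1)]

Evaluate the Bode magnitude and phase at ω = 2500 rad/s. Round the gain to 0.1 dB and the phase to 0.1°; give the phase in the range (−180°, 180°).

-62.0 dB, -84.3°

At ω = 2500 rad/s:
pole (1 + j2500·0.004) = 1 + j10 → |·| ≈ 10.05, ∠ ≈ 84.29°
|L| = 0.008 · 1 / (10.05) ≈ 0.00079602
Gain = 20 log₁₀(0.00079602) ≈ -61.98 dB
∠L = (0°) − (84.29°) = -84.29°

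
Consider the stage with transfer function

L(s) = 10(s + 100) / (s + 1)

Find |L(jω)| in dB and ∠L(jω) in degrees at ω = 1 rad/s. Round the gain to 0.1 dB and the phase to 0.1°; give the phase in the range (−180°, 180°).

57.0 dB, -44.4°

At s = jω = j1:
zero (s+100): 100 + j1 → |·| = √(100²+1²) = √10001 ≈ 100, ∠ = arctan(1/100) ≈ 0.57°
pole (s+1): 1 + j1 → |·| = √(1²+1²) = √2 ≈ 1.4142, ∠ = arctan(1/1) ≈ 45.00°
|L| = 10 · 100 / 1.4142 ≈ 707.11
Gain = 20 log₁₀(707.11) ≈ 56.99 dB
∠L = 0.57° − 45.00° = -44.43°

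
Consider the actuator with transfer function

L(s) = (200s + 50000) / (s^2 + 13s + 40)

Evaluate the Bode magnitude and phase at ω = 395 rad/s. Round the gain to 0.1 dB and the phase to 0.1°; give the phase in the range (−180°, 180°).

-4.5 dB, -120.4°

Substitute s = j395:
Numerator: 200(j395) + 50000 = 50000 + j79000
Denominator: (j395)^2 + 13(j395) + 40 = -155985 + j5135
|N| = √(50000² + 79000²) ≈ 93493, ∠N ≈ 57.67°
|D| = √(155985² + 5135²) ≈ 1.5607e+05, ∠D ≈ 178.11°
|L| = 93493 / 1.5607e+05 ≈ 0.59905
Gain = 20 log₁₀(0.59905) ≈ -4.45 dB
∠L = 57.67° − 178.11° = -120.44°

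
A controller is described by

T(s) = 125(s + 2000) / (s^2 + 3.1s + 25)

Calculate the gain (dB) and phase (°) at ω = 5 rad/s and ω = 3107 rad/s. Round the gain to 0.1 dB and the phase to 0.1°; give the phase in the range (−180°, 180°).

ω = 5: 84.2 dB, -89.9°; ω = 3107: -26.4 dB, -122.7°

At s = jω = j5:
zero (s+2000): 2000 + j5 → |·| = √(2000²+5²) = √4000025 ≈ 2000, ∠ = arctan(5/2000) ≈ 0.14°
quadratic: (j5)² + 3.1·j5 + 25 = 0 + j15.5 → |·| ≈ 15.5, ∠ ≈ 90.00°
|T| = 125 · 2000 / 15.5 ≈ 16129
Gain = 20 log₁₀(16129) ≈ 84.15 dB
∠T = 0.14° − 90.00° = -89.86°

At s = jω = j3107:
zero (s+2000): 2000 + j3107 → |·| = √(2000²+3107²) = √13653449 ≈ 3695.1, ∠ = arctan(3107/2000) ≈ 57.23°
quadratic: (j3107)² + 3.1·j3107 + 25 = -9653424 + j9631.7 → |·| ≈ 9.6534e+06, ∠ ≈ 179.94°
|T| = 125 · 3695.1 / 9.6534e+06 ≈ 0.047847
Gain = 20 log₁₀(0.047847) ≈ -26.40 dB
∠T = 57.23° − 179.94° = -122.71°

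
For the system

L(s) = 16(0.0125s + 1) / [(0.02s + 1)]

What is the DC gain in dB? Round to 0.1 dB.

24.1 dB

L(0) = 16 · 1 / 1 = 16
20 log₁₀(16) ≈ 24.08 dB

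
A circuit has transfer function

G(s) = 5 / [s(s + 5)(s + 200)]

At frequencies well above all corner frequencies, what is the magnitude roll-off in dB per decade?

Each pole contributes −20 dB/decade at high frequency; each zero contributes +20 dB/decade.
Net: 0 zero(s) − 3 pole(s) → -60 dB/decade.

-60 dB/decade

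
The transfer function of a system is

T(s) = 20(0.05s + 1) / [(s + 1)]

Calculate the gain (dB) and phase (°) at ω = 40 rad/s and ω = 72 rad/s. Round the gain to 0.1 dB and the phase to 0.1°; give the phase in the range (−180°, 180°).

ω = 40: 1.0 dB, -25.1°; ω = 72: 0.3 dB, -14.7°

At ω = 40 rad/s:
zero (1 + j40·0.05) = 1 + j2 → |·| ≈ 2.2361, ∠ ≈ 63.43°
pole (1 + j40·1) = 1 + j40 → |·| ≈ 40.012, ∠ ≈ 88.57°
|T| = 20 · 2.2361 / (40.012) ≈ 1.1177
Gain = 20 log₁₀(1.1177) ≈ 0.97 dB
∠T = (63.43°) − (88.57°) = -25.14°

At ω = 72 rad/s:
zero (1 + j72·0.05) = 1 + j3.6 → |·| ≈ 3.7363, ∠ ≈ 74.48°
pole (1 + j72·1) = 1 + j72 → |·| ≈ 72.007, ∠ ≈ 89.20°
|T| = 20 · 3.7363 / (72.007) ≈ 1.0378
Gain = 20 log₁₀(1.0378) ≈ 0.32 dB
∠T = (74.48°) − (89.20°) = -14.72°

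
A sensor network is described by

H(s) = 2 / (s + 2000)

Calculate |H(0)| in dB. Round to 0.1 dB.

H(0) = 2 / (2000) = 0.001
20 log₁₀(0.001) ≈ -60.00 dB

-60.0 dB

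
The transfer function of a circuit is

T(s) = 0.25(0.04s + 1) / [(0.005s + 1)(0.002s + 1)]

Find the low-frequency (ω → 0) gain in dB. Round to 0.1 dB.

-12.0 dB

T(0) = 0.25 · 1 / 1 = 0.25
20 log₁₀(0.25) ≈ -12.04 dB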